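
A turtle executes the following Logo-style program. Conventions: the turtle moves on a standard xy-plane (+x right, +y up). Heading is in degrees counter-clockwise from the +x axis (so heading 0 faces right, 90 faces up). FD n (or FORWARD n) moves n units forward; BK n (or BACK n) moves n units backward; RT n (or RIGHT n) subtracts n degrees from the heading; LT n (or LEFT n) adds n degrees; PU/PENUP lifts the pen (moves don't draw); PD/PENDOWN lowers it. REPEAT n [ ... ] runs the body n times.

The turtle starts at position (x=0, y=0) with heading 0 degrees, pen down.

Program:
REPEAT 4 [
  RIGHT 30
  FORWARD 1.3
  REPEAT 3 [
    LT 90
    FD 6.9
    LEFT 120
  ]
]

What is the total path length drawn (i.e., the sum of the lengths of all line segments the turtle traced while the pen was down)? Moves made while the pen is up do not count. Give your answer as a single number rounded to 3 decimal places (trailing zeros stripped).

Answer: 88

Derivation:
Executing turtle program step by step:
Start: pos=(0,0), heading=0, pen down
REPEAT 4 [
  -- iteration 1/4 --
  RT 30: heading 0 -> 330
  FD 1.3: (0,0) -> (1.126,-0.65) [heading=330, draw]
  REPEAT 3 [
    -- iteration 1/3 --
    LT 90: heading 330 -> 60
    FD 6.9: (1.126,-0.65) -> (4.576,5.326) [heading=60, draw]
    LT 120: heading 60 -> 180
    -- iteration 2/3 --
    LT 90: heading 180 -> 270
    FD 6.9: (4.576,5.326) -> (4.576,-1.574) [heading=270, draw]
    LT 120: heading 270 -> 30
    -- iteration 3/3 --
    LT 90: heading 30 -> 120
    FD 6.9: (4.576,-1.574) -> (1.126,4.401) [heading=120, draw]
    LT 120: heading 120 -> 240
  ]
  -- iteration 2/4 --
  RT 30: heading 240 -> 210
  FD 1.3: (1.126,4.401) -> (0,3.751) [heading=210, draw]
  REPEAT 3 [
    -- iteration 1/3 --
    LT 90: heading 210 -> 300
    FD 6.9: (0,3.751) -> (3.45,-2.224) [heading=300, draw]
    LT 120: heading 300 -> 60
    -- iteration 2/3 --
    LT 90: heading 60 -> 150
    FD 6.9: (3.45,-2.224) -> (-2.526,1.226) [heading=150, draw]
    LT 120: heading 150 -> 270
    -- iteration 3/3 --
    LT 90: heading 270 -> 0
    FD 6.9: (-2.526,1.226) -> (4.374,1.226) [heading=0, draw]
    LT 120: heading 0 -> 120
  ]
  -- iteration 3/4 --
  RT 30: heading 120 -> 90
  FD 1.3: (4.374,1.226) -> (4.374,2.526) [heading=90, draw]
  REPEAT 3 [
    -- iteration 1/3 --
    LT 90: heading 90 -> 180
    FD 6.9: (4.374,2.526) -> (-2.526,2.526) [heading=180, draw]
    LT 120: heading 180 -> 300
    -- iteration 2/3 --
    LT 90: heading 300 -> 30
    FD 6.9: (-2.526,2.526) -> (3.45,5.976) [heading=30, draw]
    LT 120: heading 30 -> 150
    -- iteration 3/3 --
    LT 90: heading 150 -> 240
    FD 6.9: (3.45,5.976) -> (0,0) [heading=240, draw]
    LT 120: heading 240 -> 0
  ]
  -- iteration 4/4 --
  RT 30: heading 0 -> 330
  FD 1.3: (0,0) -> (1.126,-0.65) [heading=330, draw]
  REPEAT 3 [
    -- iteration 1/3 --
    LT 90: heading 330 -> 60
    FD 6.9: (1.126,-0.65) -> (4.576,5.326) [heading=60, draw]
    LT 120: heading 60 -> 180
    -- iteration 2/3 --
    LT 90: heading 180 -> 270
    FD 6.9: (4.576,5.326) -> (4.576,-1.574) [heading=270, draw]
    LT 120: heading 270 -> 30
    -- iteration 3/3 --
    LT 90: heading 30 -> 120
    FD 6.9: (4.576,-1.574) -> (1.126,4.401) [heading=120, draw]
    LT 120: heading 120 -> 240
  ]
]
Final: pos=(1.126,4.401), heading=240, 16 segment(s) drawn

Segment lengths:
  seg 1: (0,0) -> (1.126,-0.65), length = 1.3
  seg 2: (1.126,-0.65) -> (4.576,5.326), length = 6.9
  seg 3: (4.576,5.326) -> (4.576,-1.574), length = 6.9
  seg 4: (4.576,-1.574) -> (1.126,4.401), length = 6.9
  seg 5: (1.126,4.401) -> (0,3.751), length = 1.3
  seg 6: (0,3.751) -> (3.45,-2.224), length = 6.9
  seg 7: (3.45,-2.224) -> (-2.526,1.226), length = 6.9
  seg 8: (-2.526,1.226) -> (4.374,1.226), length = 6.9
  seg 9: (4.374,1.226) -> (4.374,2.526), length = 1.3
  seg 10: (4.374,2.526) -> (-2.526,2.526), length = 6.9
  seg 11: (-2.526,2.526) -> (3.45,5.976), length = 6.9
  seg 12: (3.45,5.976) -> (0,0), length = 6.9
  seg 13: (0,0) -> (1.126,-0.65), length = 1.3
  seg 14: (1.126,-0.65) -> (4.576,5.326), length = 6.9
  seg 15: (4.576,5.326) -> (4.576,-1.574), length = 6.9
  seg 16: (4.576,-1.574) -> (1.126,4.401), length = 6.9
Total = 88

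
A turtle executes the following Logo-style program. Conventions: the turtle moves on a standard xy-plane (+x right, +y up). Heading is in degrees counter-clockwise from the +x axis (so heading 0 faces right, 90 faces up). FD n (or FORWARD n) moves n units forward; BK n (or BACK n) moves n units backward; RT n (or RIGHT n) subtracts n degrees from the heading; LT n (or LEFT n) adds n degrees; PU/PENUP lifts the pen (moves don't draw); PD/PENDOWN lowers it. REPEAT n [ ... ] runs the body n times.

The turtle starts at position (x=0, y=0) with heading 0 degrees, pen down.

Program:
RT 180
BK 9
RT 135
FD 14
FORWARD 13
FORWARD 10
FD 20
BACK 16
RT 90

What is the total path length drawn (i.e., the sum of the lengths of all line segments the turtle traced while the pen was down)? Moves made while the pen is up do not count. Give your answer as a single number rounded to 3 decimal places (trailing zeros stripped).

Answer: 82

Derivation:
Executing turtle program step by step:
Start: pos=(0,0), heading=0, pen down
RT 180: heading 0 -> 180
BK 9: (0,0) -> (9,0) [heading=180, draw]
RT 135: heading 180 -> 45
FD 14: (9,0) -> (18.899,9.899) [heading=45, draw]
FD 13: (18.899,9.899) -> (28.092,19.092) [heading=45, draw]
FD 10: (28.092,19.092) -> (35.163,26.163) [heading=45, draw]
FD 20: (35.163,26.163) -> (49.305,40.305) [heading=45, draw]
BK 16: (49.305,40.305) -> (37.991,28.991) [heading=45, draw]
RT 90: heading 45 -> 315
Final: pos=(37.991,28.991), heading=315, 6 segment(s) drawn

Segment lengths:
  seg 1: (0,0) -> (9,0), length = 9
  seg 2: (9,0) -> (18.899,9.899), length = 14
  seg 3: (18.899,9.899) -> (28.092,19.092), length = 13
  seg 4: (28.092,19.092) -> (35.163,26.163), length = 10
  seg 5: (35.163,26.163) -> (49.305,40.305), length = 20
  seg 6: (49.305,40.305) -> (37.991,28.991), length = 16
Total = 82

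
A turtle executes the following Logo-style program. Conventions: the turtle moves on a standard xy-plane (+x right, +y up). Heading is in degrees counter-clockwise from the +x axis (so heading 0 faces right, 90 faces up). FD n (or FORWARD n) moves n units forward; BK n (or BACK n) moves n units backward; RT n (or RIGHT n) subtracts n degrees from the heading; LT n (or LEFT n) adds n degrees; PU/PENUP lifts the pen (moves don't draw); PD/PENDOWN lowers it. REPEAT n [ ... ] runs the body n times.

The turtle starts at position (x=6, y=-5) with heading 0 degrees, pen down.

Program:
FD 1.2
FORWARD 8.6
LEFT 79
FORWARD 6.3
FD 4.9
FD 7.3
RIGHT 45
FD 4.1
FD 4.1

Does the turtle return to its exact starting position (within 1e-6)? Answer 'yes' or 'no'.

Answer: no

Derivation:
Executing turtle program step by step:
Start: pos=(6,-5), heading=0, pen down
FD 1.2: (6,-5) -> (7.2,-5) [heading=0, draw]
FD 8.6: (7.2,-5) -> (15.8,-5) [heading=0, draw]
LT 79: heading 0 -> 79
FD 6.3: (15.8,-5) -> (17.002,1.184) [heading=79, draw]
FD 4.9: (17.002,1.184) -> (17.937,5.994) [heading=79, draw]
FD 7.3: (17.937,5.994) -> (19.33,13.16) [heading=79, draw]
RT 45: heading 79 -> 34
FD 4.1: (19.33,13.16) -> (22.729,15.453) [heading=34, draw]
FD 4.1: (22.729,15.453) -> (26.128,17.745) [heading=34, draw]
Final: pos=(26.128,17.745), heading=34, 7 segment(s) drawn

Start position: (6, -5)
Final position: (26.128, 17.745)
Distance = 30.373; >= 1e-6 -> NOT closed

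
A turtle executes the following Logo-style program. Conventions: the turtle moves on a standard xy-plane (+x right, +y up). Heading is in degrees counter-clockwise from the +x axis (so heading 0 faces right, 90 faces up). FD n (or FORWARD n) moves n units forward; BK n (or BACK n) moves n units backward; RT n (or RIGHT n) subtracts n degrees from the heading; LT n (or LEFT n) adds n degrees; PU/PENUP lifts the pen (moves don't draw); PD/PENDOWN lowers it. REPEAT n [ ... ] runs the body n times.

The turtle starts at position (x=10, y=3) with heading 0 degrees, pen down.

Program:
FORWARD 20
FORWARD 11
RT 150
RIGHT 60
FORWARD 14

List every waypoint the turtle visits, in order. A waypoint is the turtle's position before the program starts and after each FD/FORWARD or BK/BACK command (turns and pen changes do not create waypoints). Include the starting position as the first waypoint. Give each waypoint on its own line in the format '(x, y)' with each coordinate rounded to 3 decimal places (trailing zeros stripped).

Executing turtle program step by step:
Start: pos=(10,3), heading=0, pen down
FD 20: (10,3) -> (30,3) [heading=0, draw]
FD 11: (30,3) -> (41,3) [heading=0, draw]
RT 150: heading 0 -> 210
RT 60: heading 210 -> 150
FD 14: (41,3) -> (28.876,10) [heading=150, draw]
Final: pos=(28.876,10), heading=150, 3 segment(s) drawn
Waypoints (4 total):
(10, 3)
(30, 3)
(41, 3)
(28.876, 10)

Answer: (10, 3)
(30, 3)
(41, 3)
(28.876, 10)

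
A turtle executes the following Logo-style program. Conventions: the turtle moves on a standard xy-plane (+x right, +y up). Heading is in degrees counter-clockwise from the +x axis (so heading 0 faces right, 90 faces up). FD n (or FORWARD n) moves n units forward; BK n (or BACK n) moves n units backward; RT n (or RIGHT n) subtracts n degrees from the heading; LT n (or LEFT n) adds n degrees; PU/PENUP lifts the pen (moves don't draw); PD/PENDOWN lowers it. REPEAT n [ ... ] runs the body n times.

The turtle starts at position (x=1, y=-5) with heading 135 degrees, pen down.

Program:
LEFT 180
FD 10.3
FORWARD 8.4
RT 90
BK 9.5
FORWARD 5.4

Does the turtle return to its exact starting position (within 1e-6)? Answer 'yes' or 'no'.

Answer: no

Derivation:
Executing turtle program step by step:
Start: pos=(1,-5), heading=135, pen down
LT 180: heading 135 -> 315
FD 10.3: (1,-5) -> (8.283,-12.283) [heading=315, draw]
FD 8.4: (8.283,-12.283) -> (14.223,-18.223) [heading=315, draw]
RT 90: heading 315 -> 225
BK 9.5: (14.223,-18.223) -> (20.94,-11.505) [heading=225, draw]
FD 5.4: (20.94,-11.505) -> (17.122,-15.324) [heading=225, draw]
Final: pos=(17.122,-15.324), heading=225, 4 segment(s) drawn

Start position: (1, -5)
Final position: (17.122, -15.324)
Distance = 19.144; >= 1e-6 -> NOT closed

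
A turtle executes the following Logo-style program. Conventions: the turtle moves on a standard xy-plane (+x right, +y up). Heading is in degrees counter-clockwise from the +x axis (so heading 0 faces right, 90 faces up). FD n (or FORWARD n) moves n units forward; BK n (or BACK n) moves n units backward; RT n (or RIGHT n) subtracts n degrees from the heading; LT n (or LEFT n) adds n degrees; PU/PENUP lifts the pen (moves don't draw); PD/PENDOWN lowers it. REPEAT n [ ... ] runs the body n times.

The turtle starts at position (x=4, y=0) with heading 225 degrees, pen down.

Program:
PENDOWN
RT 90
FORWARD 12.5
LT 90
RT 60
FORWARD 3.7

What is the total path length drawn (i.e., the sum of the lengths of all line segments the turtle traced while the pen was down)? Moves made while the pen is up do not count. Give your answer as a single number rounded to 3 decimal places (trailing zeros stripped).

Executing turtle program step by step:
Start: pos=(4,0), heading=225, pen down
PD: pen down
RT 90: heading 225 -> 135
FD 12.5: (4,0) -> (-4.839,8.839) [heading=135, draw]
LT 90: heading 135 -> 225
RT 60: heading 225 -> 165
FD 3.7: (-4.839,8.839) -> (-8.413,9.796) [heading=165, draw]
Final: pos=(-8.413,9.796), heading=165, 2 segment(s) drawn

Segment lengths:
  seg 1: (4,0) -> (-4.839,8.839), length = 12.5
  seg 2: (-4.839,8.839) -> (-8.413,9.796), length = 3.7
Total = 16.2

Answer: 16.2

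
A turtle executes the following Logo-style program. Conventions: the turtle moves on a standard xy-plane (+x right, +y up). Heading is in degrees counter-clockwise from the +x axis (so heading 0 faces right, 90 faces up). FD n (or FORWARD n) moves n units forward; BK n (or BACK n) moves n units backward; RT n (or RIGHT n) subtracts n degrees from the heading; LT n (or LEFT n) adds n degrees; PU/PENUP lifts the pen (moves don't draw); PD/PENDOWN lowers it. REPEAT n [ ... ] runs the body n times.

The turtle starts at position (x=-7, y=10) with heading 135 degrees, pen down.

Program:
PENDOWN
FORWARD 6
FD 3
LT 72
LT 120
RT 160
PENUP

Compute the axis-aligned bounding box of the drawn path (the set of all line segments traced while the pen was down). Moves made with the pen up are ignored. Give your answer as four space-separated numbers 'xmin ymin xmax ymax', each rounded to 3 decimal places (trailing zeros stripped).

Answer: -13.364 10 -7 16.364

Derivation:
Executing turtle program step by step:
Start: pos=(-7,10), heading=135, pen down
PD: pen down
FD 6: (-7,10) -> (-11.243,14.243) [heading=135, draw]
FD 3: (-11.243,14.243) -> (-13.364,16.364) [heading=135, draw]
LT 72: heading 135 -> 207
LT 120: heading 207 -> 327
RT 160: heading 327 -> 167
PU: pen up
Final: pos=(-13.364,16.364), heading=167, 2 segment(s) drawn

Segment endpoints: x in {-13.364, -11.243, -7}, y in {10, 14.243, 16.364}
xmin=-13.364, ymin=10, xmax=-7, ymax=16.364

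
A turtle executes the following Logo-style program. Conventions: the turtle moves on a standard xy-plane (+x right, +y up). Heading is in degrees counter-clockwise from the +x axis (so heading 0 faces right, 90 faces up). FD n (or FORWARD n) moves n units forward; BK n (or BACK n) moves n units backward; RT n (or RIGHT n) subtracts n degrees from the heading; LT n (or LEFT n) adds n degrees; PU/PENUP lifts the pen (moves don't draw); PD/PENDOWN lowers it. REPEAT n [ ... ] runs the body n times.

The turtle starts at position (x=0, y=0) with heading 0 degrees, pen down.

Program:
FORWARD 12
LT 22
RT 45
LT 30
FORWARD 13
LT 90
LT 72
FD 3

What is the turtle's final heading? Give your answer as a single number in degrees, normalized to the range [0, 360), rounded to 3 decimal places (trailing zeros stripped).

Executing turtle program step by step:
Start: pos=(0,0), heading=0, pen down
FD 12: (0,0) -> (12,0) [heading=0, draw]
LT 22: heading 0 -> 22
RT 45: heading 22 -> 337
LT 30: heading 337 -> 7
FD 13: (12,0) -> (24.903,1.584) [heading=7, draw]
LT 90: heading 7 -> 97
LT 72: heading 97 -> 169
FD 3: (24.903,1.584) -> (21.958,2.157) [heading=169, draw]
Final: pos=(21.958,2.157), heading=169, 3 segment(s) drawn

Answer: 169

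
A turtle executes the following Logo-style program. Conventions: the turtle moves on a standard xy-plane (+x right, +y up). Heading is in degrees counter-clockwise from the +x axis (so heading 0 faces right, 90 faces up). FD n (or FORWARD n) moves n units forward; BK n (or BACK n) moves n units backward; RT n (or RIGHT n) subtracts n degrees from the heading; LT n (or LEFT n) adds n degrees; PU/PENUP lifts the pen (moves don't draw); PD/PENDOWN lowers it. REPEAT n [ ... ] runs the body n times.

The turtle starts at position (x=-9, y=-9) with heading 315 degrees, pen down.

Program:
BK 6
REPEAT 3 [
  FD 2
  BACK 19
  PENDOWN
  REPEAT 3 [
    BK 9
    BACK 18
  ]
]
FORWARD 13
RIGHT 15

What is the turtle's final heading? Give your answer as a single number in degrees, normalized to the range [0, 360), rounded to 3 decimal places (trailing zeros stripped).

Executing turtle program step by step:
Start: pos=(-9,-9), heading=315, pen down
BK 6: (-9,-9) -> (-13.243,-4.757) [heading=315, draw]
REPEAT 3 [
  -- iteration 1/3 --
  FD 2: (-13.243,-4.757) -> (-11.828,-6.172) [heading=315, draw]
  BK 19: (-11.828,-6.172) -> (-25.263,7.263) [heading=315, draw]
  PD: pen down
  REPEAT 3 [
    -- iteration 1/3 --
    BK 9: (-25.263,7.263) -> (-31.627,13.627) [heading=315, draw]
    BK 18: (-31.627,13.627) -> (-44.355,26.355) [heading=315, draw]
    -- iteration 2/3 --
    BK 9: (-44.355,26.355) -> (-50.719,32.719) [heading=315, draw]
    BK 18: (-50.719,32.719) -> (-63.447,45.447) [heading=315, draw]
    -- iteration 3/3 --
    BK 9: (-63.447,45.447) -> (-69.811,51.811) [heading=315, draw]
    BK 18: (-69.811,51.811) -> (-82.539,64.539) [heading=315, draw]
  ]
  -- iteration 2/3 --
  FD 2: (-82.539,64.539) -> (-81.125,63.125) [heading=315, draw]
  BK 19: (-81.125,63.125) -> (-94.56,76.56) [heading=315, draw]
  PD: pen down
  REPEAT 3 [
    -- iteration 1/3 --
    BK 9: (-94.56,76.56) -> (-100.924,82.924) [heading=315, draw]
    BK 18: (-100.924,82.924) -> (-113.652,95.652) [heading=315, draw]
    -- iteration 2/3 --
    BK 9: (-113.652,95.652) -> (-120.016,102.016) [heading=315, draw]
    BK 18: (-120.016,102.016) -> (-132.744,114.744) [heading=315, draw]
    -- iteration 3/3 --
    BK 9: (-132.744,114.744) -> (-139.108,121.108) [heading=315, draw]
    BK 18: (-139.108,121.108) -> (-151.836,133.836) [heading=315, draw]
  ]
  -- iteration 3/3 --
  FD 2: (-151.836,133.836) -> (-150.421,132.421) [heading=315, draw]
  BK 19: (-150.421,132.421) -> (-163.856,145.856) [heading=315, draw]
  PD: pen down
  REPEAT 3 [
    -- iteration 1/3 --
    BK 9: (-163.856,145.856) -> (-170.22,152.22) [heading=315, draw]
    BK 18: (-170.22,152.22) -> (-182.948,164.948) [heading=315, draw]
    -- iteration 2/3 --
    BK 9: (-182.948,164.948) -> (-189.312,171.312) [heading=315, draw]
    BK 18: (-189.312,171.312) -> (-202.04,184.04) [heading=315, draw]
    -- iteration 3/3 --
    BK 9: (-202.04,184.04) -> (-208.404,190.404) [heading=315, draw]
    BK 18: (-208.404,190.404) -> (-221.132,203.132) [heading=315, draw]
  ]
]
FD 13: (-221.132,203.132) -> (-211.94,193.94) [heading=315, draw]
RT 15: heading 315 -> 300
Final: pos=(-211.94,193.94), heading=300, 26 segment(s) drawn

Answer: 300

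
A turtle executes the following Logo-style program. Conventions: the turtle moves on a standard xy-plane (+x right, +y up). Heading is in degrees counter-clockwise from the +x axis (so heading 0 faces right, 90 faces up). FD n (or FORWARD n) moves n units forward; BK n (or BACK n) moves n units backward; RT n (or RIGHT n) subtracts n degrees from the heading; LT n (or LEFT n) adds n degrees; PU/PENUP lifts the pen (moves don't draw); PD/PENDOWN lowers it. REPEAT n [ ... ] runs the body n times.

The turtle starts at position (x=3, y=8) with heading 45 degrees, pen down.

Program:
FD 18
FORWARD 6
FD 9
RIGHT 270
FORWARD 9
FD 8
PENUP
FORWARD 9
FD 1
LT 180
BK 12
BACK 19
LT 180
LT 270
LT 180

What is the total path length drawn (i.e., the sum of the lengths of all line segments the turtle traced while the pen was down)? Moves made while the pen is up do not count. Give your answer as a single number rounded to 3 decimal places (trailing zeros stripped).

Executing turtle program step by step:
Start: pos=(3,8), heading=45, pen down
FD 18: (3,8) -> (15.728,20.728) [heading=45, draw]
FD 6: (15.728,20.728) -> (19.971,24.971) [heading=45, draw]
FD 9: (19.971,24.971) -> (26.335,31.335) [heading=45, draw]
RT 270: heading 45 -> 135
FD 9: (26.335,31.335) -> (19.971,37.698) [heading=135, draw]
FD 8: (19.971,37.698) -> (14.314,43.355) [heading=135, draw]
PU: pen up
FD 9: (14.314,43.355) -> (7.95,49.719) [heading=135, move]
FD 1: (7.95,49.719) -> (7.243,50.426) [heading=135, move]
LT 180: heading 135 -> 315
BK 12: (7.243,50.426) -> (-1.243,58.912) [heading=315, move]
BK 19: (-1.243,58.912) -> (-14.678,72.347) [heading=315, move]
LT 180: heading 315 -> 135
LT 270: heading 135 -> 45
LT 180: heading 45 -> 225
Final: pos=(-14.678,72.347), heading=225, 5 segment(s) drawn

Segment lengths:
  seg 1: (3,8) -> (15.728,20.728), length = 18
  seg 2: (15.728,20.728) -> (19.971,24.971), length = 6
  seg 3: (19.971,24.971) -> (26.335,31.335), length = 9
  seg 4: (26.335,31.335) -> (19.971,37.698), length = 9
  seg 5: (19.971,37.698) -> (14.314,43.355), length = 8
Total = 50

Answer: 50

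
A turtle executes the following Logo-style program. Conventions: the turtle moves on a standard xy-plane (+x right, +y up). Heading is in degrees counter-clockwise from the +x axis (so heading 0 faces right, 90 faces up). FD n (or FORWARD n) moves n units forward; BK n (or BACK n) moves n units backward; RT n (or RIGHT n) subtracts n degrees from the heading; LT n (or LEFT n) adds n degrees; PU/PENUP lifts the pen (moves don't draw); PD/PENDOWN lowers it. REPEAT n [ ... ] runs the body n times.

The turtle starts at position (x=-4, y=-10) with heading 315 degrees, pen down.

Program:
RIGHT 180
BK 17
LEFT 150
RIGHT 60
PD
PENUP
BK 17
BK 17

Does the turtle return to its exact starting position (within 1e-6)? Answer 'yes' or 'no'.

Executing turtle program step by step:
Start: pos=(-4,-10), heading=315, pen down
RT 180: heading 315 -> 135
BK 17: (-4,-10) -> (8.021,-22.021) [heading=135, draw]
LT 150: heading 135 -> 285
RT 60: heading 285 -> 225
PD: pen down
PU: pen up
BK 17: (8.021,-22.021) -> (20.042,-10) [heading=225, move]
BK 17: (20.042,-10) -> (32.062,2.021) [heading=225, move]
Final: pos=(32.062,2.021), heading=225, 1 segment(s) drawn

Start position: (-4, -10)
Final position: (32.062, 2.021)
Distance = 38.013; >= 1e-6 -> NOT closed

Answer: no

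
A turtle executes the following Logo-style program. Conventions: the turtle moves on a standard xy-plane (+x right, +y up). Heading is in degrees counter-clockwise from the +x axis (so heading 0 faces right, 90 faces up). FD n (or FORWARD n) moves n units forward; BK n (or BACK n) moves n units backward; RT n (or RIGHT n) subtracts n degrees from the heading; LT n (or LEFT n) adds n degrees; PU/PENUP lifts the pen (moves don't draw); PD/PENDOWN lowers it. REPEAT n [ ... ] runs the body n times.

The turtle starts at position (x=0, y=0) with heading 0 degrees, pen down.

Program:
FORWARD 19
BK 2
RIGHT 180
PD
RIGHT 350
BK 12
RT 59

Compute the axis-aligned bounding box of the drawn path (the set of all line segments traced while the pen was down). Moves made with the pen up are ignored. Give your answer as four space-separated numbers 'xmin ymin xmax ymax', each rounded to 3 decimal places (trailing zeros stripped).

Answer: 0 0 28.818 2.084

Derivation:
Executing turtle program step by step:
Start: pos=(0,0), heading=0, pen down
FD 19: (0,0) -> (19,0) [heading=0, draw]
BK 2: (19,0) -> (17,0) [heading=0, draw]
RT 180: heading 0 -> 180
PD: pen down
RT 350: heading 180 -> 190
BK 12: (17,0) -> (28.818,2.084) [heading=190, draw]
RT 59: heading 190 -> 131
Final: pos=(28.818,2.084), heading=131, 3 segment(s) drawn

Segment endpoints: x in {0, 17, 19, 28.818}, y in {0, 2.084}
xmin=0, ymin=0, xmax=28.818, ymax=2.084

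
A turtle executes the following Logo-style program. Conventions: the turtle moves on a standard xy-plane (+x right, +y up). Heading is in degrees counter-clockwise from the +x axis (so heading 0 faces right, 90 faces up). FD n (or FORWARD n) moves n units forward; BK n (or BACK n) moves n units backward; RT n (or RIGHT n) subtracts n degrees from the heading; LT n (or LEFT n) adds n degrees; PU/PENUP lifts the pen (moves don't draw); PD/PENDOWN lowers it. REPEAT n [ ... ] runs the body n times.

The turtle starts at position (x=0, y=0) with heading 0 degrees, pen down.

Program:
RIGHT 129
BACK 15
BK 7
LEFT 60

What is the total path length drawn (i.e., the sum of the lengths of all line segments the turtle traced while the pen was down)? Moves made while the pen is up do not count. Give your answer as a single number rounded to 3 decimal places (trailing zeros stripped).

Answer: 22

Derivation:
Executing turtle program step by step:
Start: pos=(0,0), heading=0, pen down
RT 129: heading 0 -> 231
BK 15: (0,0) -> (9.44,11.657) [heading=231, draw]
BK 7: (9.44,11.657) -> (13.845,17.097) [heading=231, draw]
LT 60: heading 231 -> 291
Final: pos=(13.845,17.097), heading=291, 2 segment(s) drawn

Segment lengths:
  seg 1: (0,0) -> (9.44,11.657), length = 15
  seg 2: (9.44,11.657) -> (13.845,17.097), length = 7
Total = 22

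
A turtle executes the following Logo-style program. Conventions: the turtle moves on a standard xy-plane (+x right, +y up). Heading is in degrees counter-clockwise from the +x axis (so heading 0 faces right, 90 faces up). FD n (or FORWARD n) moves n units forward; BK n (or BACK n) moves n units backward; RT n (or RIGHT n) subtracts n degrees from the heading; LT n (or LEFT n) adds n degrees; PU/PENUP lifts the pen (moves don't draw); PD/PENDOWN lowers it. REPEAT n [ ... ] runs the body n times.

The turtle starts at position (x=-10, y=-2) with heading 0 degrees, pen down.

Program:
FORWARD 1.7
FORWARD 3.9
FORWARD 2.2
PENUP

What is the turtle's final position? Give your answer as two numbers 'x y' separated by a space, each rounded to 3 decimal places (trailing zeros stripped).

Executing turtle program step by step:
Start: pos=(-10,-2), heading=0, pen down
FD 1.7: (-10,-2) -> (-8.3,-2) [heading=0, draw]
FD 3.9: (-8.3,-2) -> (-4.4,-2) [heading=0, draw]
FD 2.2: (-4.4,-2) -> (-2.2,-2) [heading=0, draw]
PU: pen up
Final: pos=(-2.2,-2), heading=0, 3 segment(s) drawn

Answer: -2.2 -2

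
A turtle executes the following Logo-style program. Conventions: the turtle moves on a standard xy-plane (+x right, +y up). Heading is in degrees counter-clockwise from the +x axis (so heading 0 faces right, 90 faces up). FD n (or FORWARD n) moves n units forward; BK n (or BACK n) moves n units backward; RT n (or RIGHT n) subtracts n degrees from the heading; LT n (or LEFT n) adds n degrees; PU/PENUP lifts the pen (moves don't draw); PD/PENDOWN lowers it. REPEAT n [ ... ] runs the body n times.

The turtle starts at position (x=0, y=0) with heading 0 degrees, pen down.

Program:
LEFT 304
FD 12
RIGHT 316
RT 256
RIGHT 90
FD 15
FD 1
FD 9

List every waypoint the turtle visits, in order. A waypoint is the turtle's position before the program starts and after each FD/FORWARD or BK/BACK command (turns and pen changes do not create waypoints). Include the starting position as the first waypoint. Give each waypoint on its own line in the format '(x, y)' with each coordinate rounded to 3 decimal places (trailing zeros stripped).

Answer: (0, 0)
(6.71, -9.948)
(21.701, -9.425)
(22.701, -9.39)
(31.695, -9.076)

Derivation:
Executing turtle program step by step:
Start: pos=(0,0), heading=0, pen down
LT 304: heading 0 -> 304
FD 12: (0,0) -> (6.71,-9.948) [heading=304, draw]
RT 316: heading 304 -> 348
RT 256: heading 348 -> 92
RT 90: heading 92 -> 2
FD 15: (6.71,-9.948) -> (21.701,-9.425) [heading=2, draw]
FD 1: (21.701,-9.425) -> (22.701,-9.39) [heading=2, draw]
FD 9: (22.701,-9.39) -> (31.695,-9.076) [heading=2, draw]
Final: pos=(31.695,-9.076), heading=2, 4 segment(s) drawn
Waypoints (5 total):
(0, 0)
(6.71, -9.948)
(21.701, -9.425)
(22.701, -9.39)
(31.695, -9.076)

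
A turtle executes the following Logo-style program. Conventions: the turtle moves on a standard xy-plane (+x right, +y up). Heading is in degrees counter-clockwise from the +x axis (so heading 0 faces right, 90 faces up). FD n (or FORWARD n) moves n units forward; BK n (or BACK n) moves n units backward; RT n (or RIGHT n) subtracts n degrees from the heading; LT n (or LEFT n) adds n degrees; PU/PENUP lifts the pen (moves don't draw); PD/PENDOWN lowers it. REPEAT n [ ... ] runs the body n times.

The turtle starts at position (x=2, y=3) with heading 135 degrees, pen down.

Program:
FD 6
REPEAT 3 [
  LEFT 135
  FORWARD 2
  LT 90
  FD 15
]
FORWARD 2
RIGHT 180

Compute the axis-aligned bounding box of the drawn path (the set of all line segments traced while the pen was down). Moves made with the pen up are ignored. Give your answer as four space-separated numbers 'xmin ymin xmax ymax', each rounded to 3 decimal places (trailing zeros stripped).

Answer: -2.243 -3.95 12.757 13.05

Derivation:
Executing turtle program step by step:
Start: pos=(2,3), heading=135, pen down
FD 6: (2,3) -> (-2.243,7.243) [heading=135, draw]
REPEAT 3 [
  -- iteration 1/3 --
  LT 135: heading 135 -> 270
  FD 2: (-2.243,7.243) -> (-2.243,5.243) [heading=270, draw]
  LT 90: heading 270 -> 0
  FD 15: (-2.243,5.243) -> (12.757,5.243) [heading=0, draw]
  -- iteration 2/3 --
  LT 135: heading 0 -> 135
  FD 2: (12.757,5.243) -> (11.343,6.657) [heading=135, draw]
  LT 90: heading 135 -> 225
  FD 15: (11.343,6.657) -> (0.737,-3.95) [heading=225, draw]
  -- iteration 3/3 --
  LT 135: heading 225 -> 0
  FD 2: (0.737,-3.95) -> (2.737,-3.95) [heading=0, draw]
  LT 90: heading 0 -> 90
  FD 15: (2.737,-3.95) -> (2.737,11.05) [heading=90, draw]
]
FD 2: (2.737,11.05) -> (2.737,13.05) [heading=90, draw]
RT 180: heading 90 -> 270
Final: pos=(2.737,13.05), heading=270, 8 segment(s) drawn

Segment endpoints: x in {-2.243, -2.243, 0.737, 2, 2.737, 2.737, 2.737, 11.343, 12.757}, y in {-3.95, -3.95, 3, 5.243, 5.243, 6.657, 7.243, 11.05, 13.05}
xmin=-2.243, ymin=-3.95, xmax=12.757, ymax=13.05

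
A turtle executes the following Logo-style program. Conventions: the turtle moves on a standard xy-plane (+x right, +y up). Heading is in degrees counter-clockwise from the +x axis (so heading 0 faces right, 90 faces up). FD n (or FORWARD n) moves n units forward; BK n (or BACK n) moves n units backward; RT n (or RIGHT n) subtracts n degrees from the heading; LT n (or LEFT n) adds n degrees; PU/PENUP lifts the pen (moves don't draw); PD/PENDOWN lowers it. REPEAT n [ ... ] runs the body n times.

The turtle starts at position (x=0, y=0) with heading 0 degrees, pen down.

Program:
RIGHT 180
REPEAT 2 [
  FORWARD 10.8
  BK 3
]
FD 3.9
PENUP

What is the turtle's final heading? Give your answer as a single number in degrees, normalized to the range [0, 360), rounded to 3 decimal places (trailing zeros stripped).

Answer: 180

Derivation:
Executing turtle program step by step:
Start: pos=(0,0), heading=0, pen down
RT 180: heading 0 -> 180
REPEAT 2 [
  -- iteration 1/2 --
  FD 10.8: (0,0) -> (-10.8,0) [heading=180, draw]
  BK 3: (-10.8,0) -> (-7.8,0) [heading=180, draw]
  -- iteration 2/2 --
  FD 10.8: (-7.8,0) -> (-18.6,0) [heading=180, draw]
  BK 3: (-18.6,0) -> (-15.6,0) [heading=180, draw]
]
FD 3.9: (-15.6,0) -> (-19.5,0) [heading=180, draw]
PU: pen up
Final: pos=(-19.5,0), heading=180, 5 segment(s) drawn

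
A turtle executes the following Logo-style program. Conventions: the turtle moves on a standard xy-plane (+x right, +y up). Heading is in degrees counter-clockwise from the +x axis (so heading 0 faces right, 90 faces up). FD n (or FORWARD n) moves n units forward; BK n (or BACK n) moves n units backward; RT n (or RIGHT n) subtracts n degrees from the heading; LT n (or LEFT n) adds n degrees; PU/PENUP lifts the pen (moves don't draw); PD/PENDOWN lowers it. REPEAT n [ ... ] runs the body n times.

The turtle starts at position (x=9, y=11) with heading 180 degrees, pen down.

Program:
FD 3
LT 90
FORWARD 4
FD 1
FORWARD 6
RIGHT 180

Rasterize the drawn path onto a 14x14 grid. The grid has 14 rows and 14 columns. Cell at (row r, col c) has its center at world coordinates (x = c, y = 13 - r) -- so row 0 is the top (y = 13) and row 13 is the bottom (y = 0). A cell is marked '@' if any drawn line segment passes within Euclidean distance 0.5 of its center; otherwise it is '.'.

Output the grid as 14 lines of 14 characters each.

Answer: ..............
..............
......@@@@....
......@.......
......@.......
......@.......
......@.......
......@.......
......@.......
......@.......
......@.......
......@.......
......@.......
......@.......

Derivation:
Segment 0: (9,11) -> (6,11)
Segment 1: (6,11) -> (6,7)
Segment 2: (6,7) -> (6,6)
Segment 3: (6,6) -> (6,0)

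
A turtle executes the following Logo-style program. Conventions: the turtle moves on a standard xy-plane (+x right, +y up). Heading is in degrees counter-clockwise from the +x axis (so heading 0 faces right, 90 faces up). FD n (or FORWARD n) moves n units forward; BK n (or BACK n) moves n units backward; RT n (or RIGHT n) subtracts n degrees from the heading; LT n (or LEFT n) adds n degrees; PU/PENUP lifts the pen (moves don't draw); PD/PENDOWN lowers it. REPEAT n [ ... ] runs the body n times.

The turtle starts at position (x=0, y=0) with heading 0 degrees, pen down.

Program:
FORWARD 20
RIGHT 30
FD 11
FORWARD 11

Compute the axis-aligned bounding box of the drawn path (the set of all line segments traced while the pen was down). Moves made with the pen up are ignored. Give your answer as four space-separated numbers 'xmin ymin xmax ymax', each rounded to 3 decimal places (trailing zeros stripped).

Answer: 0 -11 39.053 0

Derivation:
Executing turtle program step by step:
Start: pos=(0,0), heading=0, pen down
FD 20: (0,0) -> (20,0) [heading=0, draw]
RT 30: heading 0 -> 330
FD 11: (20,0) -> (29.526,-5.5) [heading=330, draw]
FD 11: (29.526,-5.5) -> (39.053,-11) [heading=330, draw]
Final: pos=(39.053,-11), heading=330, 3 segment(s) drawn

Segment endpoints: x in {0, 20, 29.526, 39.053}, y in {-11, -5.5, 0}
xmin=0, ymin=-11, xmax=39.053, ymax=0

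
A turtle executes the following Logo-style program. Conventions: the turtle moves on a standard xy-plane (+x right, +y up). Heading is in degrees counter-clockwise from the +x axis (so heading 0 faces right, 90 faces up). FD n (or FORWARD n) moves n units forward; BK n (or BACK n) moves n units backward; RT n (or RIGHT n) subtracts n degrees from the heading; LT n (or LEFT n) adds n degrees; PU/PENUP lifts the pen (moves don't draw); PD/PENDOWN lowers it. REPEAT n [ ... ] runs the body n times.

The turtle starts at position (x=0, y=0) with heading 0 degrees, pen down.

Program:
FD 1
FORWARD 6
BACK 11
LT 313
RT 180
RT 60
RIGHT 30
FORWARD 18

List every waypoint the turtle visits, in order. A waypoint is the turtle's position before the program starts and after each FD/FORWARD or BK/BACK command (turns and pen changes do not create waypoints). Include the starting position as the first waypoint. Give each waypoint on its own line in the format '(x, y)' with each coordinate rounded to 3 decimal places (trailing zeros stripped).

Answer: (0, 0)
(1, 0)
(7, 0)
(-4, 0)
(9.164, 12.276)

Derivation:
Executing turtle program step by step:
Start: pos=(0,0), heading=0, pen down
FD 1: (0,0) -> (1,0) [heading=0, draw]
FD 6: (1,0) -> (7,0) [heading=0, draw]
BK 11: (7,0) -> (-4,0) [heading=0, draw]
LT 313: heading 0 -> 313
RT 180: heading 313 -> 133
RT 60: heading 133 -> 73
RT 30: heading 73 -> 43
FD 18: (-4,0) -> (9.164,12.276) [heading=43, draw]
Final: pos=(9.164,12.276), heading=43, 4 segment(s) drawn
Waypoints (5 total):
(0, 0)
(1, 0)
(7, 0)
(-4, 0)
(9.164, 12.276)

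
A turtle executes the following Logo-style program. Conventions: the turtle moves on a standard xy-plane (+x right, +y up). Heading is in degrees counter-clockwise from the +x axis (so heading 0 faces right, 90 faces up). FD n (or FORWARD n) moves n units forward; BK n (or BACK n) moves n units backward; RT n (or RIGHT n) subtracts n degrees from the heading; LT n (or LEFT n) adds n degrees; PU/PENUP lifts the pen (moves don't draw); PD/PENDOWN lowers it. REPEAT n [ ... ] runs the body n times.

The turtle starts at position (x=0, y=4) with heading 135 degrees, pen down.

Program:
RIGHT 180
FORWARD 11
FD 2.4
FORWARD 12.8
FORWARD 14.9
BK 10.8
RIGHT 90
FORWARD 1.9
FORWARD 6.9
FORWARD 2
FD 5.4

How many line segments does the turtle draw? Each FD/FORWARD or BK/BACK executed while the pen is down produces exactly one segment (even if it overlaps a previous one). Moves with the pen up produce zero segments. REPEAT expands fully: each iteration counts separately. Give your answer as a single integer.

Executing turtle program step by step:
Start: pos=(0,4), heading=135, pen down
RT 180: heading 135 -> 315
FD 11: (0,4) -> (7.778,-3.778) [heading=315, draw]
FD 2.4: (7.778,-3.778) -> (9.475,-5.475) [heading=315, draw]
FD 12.8: (9.475,-5.475) -> (18.526,-14.526) [heading=315, draw]
FD 14.9: (18.526,-14.526) -> (29.062,-25.062) [heading=315, draw]
BK 10.8: (29.062,-25.062) -> (21.425,-17.425) [heading=315, draw]
RT 90: heading 315 -> 225
FD 1.9: (21.425,-17.425) -> (20.082,-18.769) [heading=225, draw]
FD 6.9: (20.082,-18.769) -> (15.203,-23.648) [heading=225, draw]
FD 2: (15.203,-23.648) -> (13.789,-25.062) [heading=225, draw]
FD 5.4: (13.789,-25.062) -> (9.97,-28.88) [heading=225, draw]
Final: pos=(9.97,-28.88), heading=225, 9 segment(s) drawn
Segments drawn: 9

Answer: 9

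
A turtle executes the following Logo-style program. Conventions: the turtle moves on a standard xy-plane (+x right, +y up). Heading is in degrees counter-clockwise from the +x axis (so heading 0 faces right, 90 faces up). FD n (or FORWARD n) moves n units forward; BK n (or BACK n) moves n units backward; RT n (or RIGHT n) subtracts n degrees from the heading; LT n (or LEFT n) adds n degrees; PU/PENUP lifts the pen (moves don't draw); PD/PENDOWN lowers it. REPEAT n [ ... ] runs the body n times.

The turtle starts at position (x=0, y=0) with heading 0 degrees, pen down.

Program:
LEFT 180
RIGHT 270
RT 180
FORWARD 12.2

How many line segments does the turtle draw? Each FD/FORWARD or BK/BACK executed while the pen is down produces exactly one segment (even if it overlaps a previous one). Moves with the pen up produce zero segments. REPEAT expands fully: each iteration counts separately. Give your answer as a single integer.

Executing turtle program step by step:
Start: pos=(0,0), heading=0, pen down
LT 180: heading 0 -> 180
RT 270: heading 180 -> 270
RT 180: heading 270 -> 90
FD 12.2: (0,0) -> (0,12.2) [heading=90, draw]
Final: pos=(0,12.2), heading=90, 1 segment(s) drawn
Segments drawn: 1

Answer: 1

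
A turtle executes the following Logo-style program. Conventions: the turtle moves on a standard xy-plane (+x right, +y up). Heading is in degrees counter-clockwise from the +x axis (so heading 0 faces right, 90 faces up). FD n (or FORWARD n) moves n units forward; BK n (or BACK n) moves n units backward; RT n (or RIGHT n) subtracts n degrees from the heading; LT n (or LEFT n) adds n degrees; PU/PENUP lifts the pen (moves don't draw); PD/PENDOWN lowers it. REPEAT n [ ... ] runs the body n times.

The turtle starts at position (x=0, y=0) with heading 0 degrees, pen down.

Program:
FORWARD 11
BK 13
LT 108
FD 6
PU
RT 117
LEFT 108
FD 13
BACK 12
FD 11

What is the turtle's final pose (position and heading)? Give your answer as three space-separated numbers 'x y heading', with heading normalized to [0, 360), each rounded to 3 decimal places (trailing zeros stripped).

Executing turtle program step by step:
Start: pos=(0,0), heading=0, pen down
FD 11: (0,0) -> (11,0) [heading=0, draw]
BK 13: (11,0) -> (-2,0) [heading=0, draw]
LT 108: heading 0 -> 108
FD 6: (-2,0) -> (-3.854,5.706) [heading=108, draw]
PU: pen up
RT 117: heading 108 -> 351
LT 108: heading 351 -> 99
FD 13: (-3.854,5.706) -> (-5.888,18.546) [heading=99, move]
BK 12: (-5.888,18.546) -> (-4.011,6.694) [heading=99, move]
FD 11: (-4.011,6.694) -> (-5.731,17.559) [heading=99, move]
Final: pos=(-5.731,17.559), heading=99, 3 segment(s) drawn

Answer: -5.731 17.559 99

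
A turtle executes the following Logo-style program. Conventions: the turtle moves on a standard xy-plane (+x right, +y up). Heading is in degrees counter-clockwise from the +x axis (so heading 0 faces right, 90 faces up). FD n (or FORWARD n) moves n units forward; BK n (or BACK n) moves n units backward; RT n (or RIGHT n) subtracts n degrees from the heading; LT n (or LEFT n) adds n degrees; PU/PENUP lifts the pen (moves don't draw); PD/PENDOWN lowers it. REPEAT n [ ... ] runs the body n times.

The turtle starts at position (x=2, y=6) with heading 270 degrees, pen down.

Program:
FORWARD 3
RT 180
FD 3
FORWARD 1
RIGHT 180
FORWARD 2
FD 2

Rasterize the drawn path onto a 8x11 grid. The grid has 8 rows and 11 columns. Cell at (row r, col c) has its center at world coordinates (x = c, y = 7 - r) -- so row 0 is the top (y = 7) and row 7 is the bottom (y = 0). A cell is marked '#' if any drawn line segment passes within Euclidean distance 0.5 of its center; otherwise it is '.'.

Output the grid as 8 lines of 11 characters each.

Answer: ..#........
..#........
..#........
..#........
..#........
...........
...........
...........

Derivation:
Segment 0: (2,6) -> (2,3)
Segment 1: (2,3) -> (2,6)
Segment 2: (2,6) -> (2,7)
Segment 3: (2,7) -> (2,5)
Segment 4: (2,5) -> (2,3)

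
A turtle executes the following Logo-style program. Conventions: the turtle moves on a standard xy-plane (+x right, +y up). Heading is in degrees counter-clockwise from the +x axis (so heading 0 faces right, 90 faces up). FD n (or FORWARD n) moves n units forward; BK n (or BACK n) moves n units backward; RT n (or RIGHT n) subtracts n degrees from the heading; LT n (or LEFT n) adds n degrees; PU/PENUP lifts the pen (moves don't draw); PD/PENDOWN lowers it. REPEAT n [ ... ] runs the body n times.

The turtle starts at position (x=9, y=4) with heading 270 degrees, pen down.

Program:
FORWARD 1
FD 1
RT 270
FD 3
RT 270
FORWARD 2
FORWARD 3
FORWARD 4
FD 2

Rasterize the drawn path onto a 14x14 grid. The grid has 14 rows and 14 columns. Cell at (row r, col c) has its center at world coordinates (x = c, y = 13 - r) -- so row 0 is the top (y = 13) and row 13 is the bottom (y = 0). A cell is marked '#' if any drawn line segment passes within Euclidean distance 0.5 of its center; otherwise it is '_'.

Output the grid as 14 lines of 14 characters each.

Segment 0: (9,4) -> (9,3)
Segment 1: (9,3) -> (9,2)
Segment 2: (9,2) -> (12,2)
Segment 3: (12,2) -> (12,4)
Segment 4: (12,4) -> (12,7)
Segment 5: (12,7) -> (12,11)
Segment 6: (12,11) -> (12,13)

Answer: ____________#_
____________#_
____________#_
____________#_
____________#_
____________#_
____________#_
____________#_
____________#_
_________#__#_
_________#__#_
_________####_
______________
______________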